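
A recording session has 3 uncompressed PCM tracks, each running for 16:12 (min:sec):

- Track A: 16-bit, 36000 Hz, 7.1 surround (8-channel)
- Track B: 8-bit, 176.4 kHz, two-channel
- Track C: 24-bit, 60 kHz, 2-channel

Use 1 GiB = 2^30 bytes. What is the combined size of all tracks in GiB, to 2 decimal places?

16:12 (min:sec) = 972 s.
Track A: 36,000 × 972 × 2 × 8 = 559,872,000 bytes.
Track B: 176,400 × 972 × 1 × 2 = 342,921,600 bytes.
Track C: 60,000 × 972 × 3 × 2 = 349,920,000 bytes.
Total = 1,252,713,600 bytes = 1.17 GiB.

1.17 GiB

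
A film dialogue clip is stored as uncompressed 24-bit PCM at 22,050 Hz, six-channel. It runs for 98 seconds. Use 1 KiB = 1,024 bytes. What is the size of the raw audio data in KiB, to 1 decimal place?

Bytes = 22,050 samples/s × 98 s × 3 bytes/sample × 6 ch = 38,896,200 bytes.
38,896,200 / 1,024 = 37984.6 KiB.

37984.6 KiB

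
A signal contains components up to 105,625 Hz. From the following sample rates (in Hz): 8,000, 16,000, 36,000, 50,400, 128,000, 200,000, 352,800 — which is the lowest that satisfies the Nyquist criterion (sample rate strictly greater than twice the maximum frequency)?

Need sample rate > 2 × 105,625 = 211,250 Hz.
Lowest listed rate above 211,250 Hz is 352,800 Hz.

352,800 Hz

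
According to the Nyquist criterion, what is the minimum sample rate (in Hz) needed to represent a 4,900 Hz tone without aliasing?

9,800 Hz

Minimum sample rate = 2 × 4,900 Hz = 9,800 Hz.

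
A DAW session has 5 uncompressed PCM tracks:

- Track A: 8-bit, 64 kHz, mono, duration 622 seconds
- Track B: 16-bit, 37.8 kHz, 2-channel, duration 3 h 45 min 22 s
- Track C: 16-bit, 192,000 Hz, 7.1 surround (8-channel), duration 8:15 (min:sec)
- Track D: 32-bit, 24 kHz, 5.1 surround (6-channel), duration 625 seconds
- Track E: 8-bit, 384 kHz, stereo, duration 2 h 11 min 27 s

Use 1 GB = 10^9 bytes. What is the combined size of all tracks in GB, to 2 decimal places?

Track A: 64,000 × 622 × 1 × 1 = 39,808,000 bytes.
Track B: 3 h 45 min 22 s = 13,522 s; 37,800 × 13,522 × 2 × 2 = 2,044,526,400 bytes.
Track C: 8:15 (min:sec) = 495 s; 192,000 × 495 × 2 × 8 = 1,520,640,000 bytes.
Track D: 24,000 × 625 × 4 × 6 = 360,000,000 bytes.
Track E: 2 h 11 min 27 s = 7,887 s; 384,000 × 7,887 × 1 × 2 = 6,057,216,000 bytes.
Total = 10,022,190,400 bytes = 10.02 GB.

10.02 GB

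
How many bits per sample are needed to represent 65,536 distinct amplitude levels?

log2(65,536) = 16.

16 bits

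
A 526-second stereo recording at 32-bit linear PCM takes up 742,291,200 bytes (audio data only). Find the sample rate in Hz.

176,400 Hz

Bytes = sample_rate × seconds × bytes_per_sample × channels.
sample_rate = 742,291,200 / (526 × 4 × 2) = 742,291,200 / 4,208 = 176,400 Hz.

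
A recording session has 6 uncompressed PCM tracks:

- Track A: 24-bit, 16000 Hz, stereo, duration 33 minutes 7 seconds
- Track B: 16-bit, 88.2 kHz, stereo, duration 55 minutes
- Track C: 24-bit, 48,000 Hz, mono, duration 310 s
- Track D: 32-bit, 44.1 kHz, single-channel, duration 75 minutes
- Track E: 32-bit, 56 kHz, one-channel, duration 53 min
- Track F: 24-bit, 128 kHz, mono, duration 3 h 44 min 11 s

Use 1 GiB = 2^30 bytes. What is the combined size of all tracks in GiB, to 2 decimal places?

7.52 GiB

Track A: 33 minutes 7 seconds = 1,987 s; 16,000 × 1,987 × 3 × 2 = 190,752,000 bytes.
Track B: 55 minutes = 3,300 s; 88,200 × 3,300 × 2 × 2 = 1,164,240,000 bytes.
Track C: 48,000 × 310 × 3 × 1 = 44,640,000 bytes.
Track D: 75 minutes = 4,500 s; 44,100 × 4,500 × 4 × 1 = 793,800,000 bytes.
Track E: 53 min = 3,180 s; 56,000 × 3,180 × 4 × 1 = 712,320,000 bytes.
Track F: 3 h 44 min 11 s = 13,451 s; 128,000 × 13,451 × 3 × 1 = 5,165,184,000 bytes.
Total = 8,070,936,000 bytes = 7.52 GiB.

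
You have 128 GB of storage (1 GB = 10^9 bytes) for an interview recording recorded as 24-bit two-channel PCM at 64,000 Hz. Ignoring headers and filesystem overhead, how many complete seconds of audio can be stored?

333,333 seconds

Uncompressed byte rate = 64,000 × 3 × 2 = 384,000 bytes/s.
Capacity = 128 × 1,000,000,000 = 128,000,000,000 bytes.
128,000,000,000 / 384,000 ≈ 333333.33 s → 333,333 seconds.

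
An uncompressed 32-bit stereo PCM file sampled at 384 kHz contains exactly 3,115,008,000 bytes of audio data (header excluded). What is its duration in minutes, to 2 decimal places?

Byte rate = 384,000 × 4 × 2 = 3,072,000 bytes/s.
Duration = 3,115,008,000 / 3,072,000 = 1,014 s.
1,014 s / 60 = 16.90 minutes.

16.90 minutes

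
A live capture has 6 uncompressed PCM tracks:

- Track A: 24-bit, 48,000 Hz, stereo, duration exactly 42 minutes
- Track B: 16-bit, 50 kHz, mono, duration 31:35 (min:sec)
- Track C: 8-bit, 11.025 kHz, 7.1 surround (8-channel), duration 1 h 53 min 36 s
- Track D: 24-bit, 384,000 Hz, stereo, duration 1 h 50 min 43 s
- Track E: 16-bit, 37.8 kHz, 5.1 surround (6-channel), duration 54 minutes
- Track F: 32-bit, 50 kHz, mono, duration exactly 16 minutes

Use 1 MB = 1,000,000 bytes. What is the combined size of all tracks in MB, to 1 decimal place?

Track A: exactly 42 minutes = 2,520 s; 48,000 × 2,520 × 3 × 2 = 725,760,000 bytes.
Track B: 31:35 (min:sec) = 1,895 s; 50,000 × 1,895 × 2 × 1 = 189,500,000 bytes.
Track C: 1 h 53 min 36 s = 6,816 s; 11,025 × 6,816 × 1 × 8 = 601,171,200 bytes.
Track D: 1 h 50 min 43 s = 6,643 s; 384,000 × 6,643 × 3 × 2 = 15,305,472,000 bytes.
Track E: 54 minutes = 3,240 s; 37,800 × 3,240 × 2 × 6 = 1,469,664,000 bytes.
Track F: exactly 16 minutes = 960 s; 50,000 × 960 × 4 × 1 = 192,000,000 bytes.
Total = 18,483,567,200 bytes = 18483.6 MB.

18483.6 MB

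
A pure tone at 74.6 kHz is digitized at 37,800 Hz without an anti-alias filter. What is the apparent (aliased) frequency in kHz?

Nyquist = 37,800/2 = 18,900 Hz; 74,600 Hz exceeds it.
Alias = |74,600 − 2×37,800| = |74,600 − 75,600| = 1,000 Hz = 1 kHz.

1 kHz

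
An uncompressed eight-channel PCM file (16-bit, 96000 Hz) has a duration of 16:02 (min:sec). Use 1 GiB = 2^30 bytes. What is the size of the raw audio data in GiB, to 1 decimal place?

Duration = 16:02 (min:sec) = 962 s.
Bytes = 96,000 samples/s × 962 s × 2 bytes/sample × 8 ch = 1,477,632,000 bytes.
1,477,632,000 / 1,073,741,824 = 1.4 GiB.

1.4 GiB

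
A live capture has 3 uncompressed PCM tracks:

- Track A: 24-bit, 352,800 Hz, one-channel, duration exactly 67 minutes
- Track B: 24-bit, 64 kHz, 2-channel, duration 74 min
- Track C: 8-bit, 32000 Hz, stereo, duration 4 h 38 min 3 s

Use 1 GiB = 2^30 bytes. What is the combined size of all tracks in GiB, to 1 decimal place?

6.5 GiB

Track A: exactly 67 minutes = 4,020 s; 352,800 × 4,020 × 3 × 1 = 4,254,768,000 bytes.
Track B: 74 min = 4,440 s; 64,000 × 4,440 × 3 × 2 = 1,704,960,000 bytes.
Track C: 4 h 38 min 3 s = 16,683 s; 32,000 × 16,683 × 1 × 2 = 1,067,712,000 bytes.
Total = 7,027,440,000 bytes = 6.5 GiB.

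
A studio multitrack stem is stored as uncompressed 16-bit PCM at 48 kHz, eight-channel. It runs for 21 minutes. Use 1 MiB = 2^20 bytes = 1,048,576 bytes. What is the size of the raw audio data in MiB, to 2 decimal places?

922.85 MiB

Duration = 21 minutes = 1,260 s.
Bytes = 48,000 samples/s × 1,260 s × 2 bytes/sample × 8 ch = 967,680,000 bytes.
967,680,000 / 1,048,576 = 922.85 MiB.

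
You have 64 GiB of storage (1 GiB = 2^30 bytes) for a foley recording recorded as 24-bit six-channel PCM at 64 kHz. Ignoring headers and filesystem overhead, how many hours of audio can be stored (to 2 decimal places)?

16.57 hours

Uncompressed byte rate = 64,000 × 3 × 6 = 1,152,000 bytes/s.
Capacity = 64 × 1,073,741,824 = 68,719,476,736 bytes.
68,719,476,736 / 1,152,000 ≈ 59652.32 s → 16.57 hours.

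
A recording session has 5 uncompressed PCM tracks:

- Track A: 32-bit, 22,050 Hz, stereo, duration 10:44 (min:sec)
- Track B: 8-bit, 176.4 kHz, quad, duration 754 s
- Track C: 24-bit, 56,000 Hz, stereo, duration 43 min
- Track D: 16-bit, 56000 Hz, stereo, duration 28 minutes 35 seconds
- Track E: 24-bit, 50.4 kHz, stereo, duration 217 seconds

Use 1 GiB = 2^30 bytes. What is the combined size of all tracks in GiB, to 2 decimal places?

1.83 GiB

Track A: 10:44 (min:sec) = 644 s; 22,050 × 644 × 4 × 2 = 113,601,600 bytes.
Track B: 176,400 × 754 × 1 × 4 = 532,022,400 bytes.
Track C: 43 min = 2,580 s; 56,000 × 2,580 × 3 × 2 = 866,880,000 bytes.
Track D: 28 minutes 35 seconds = 1,715 s; 56,000 × 1,715 × 2 × 2 = 384,160,000 bytes.
Track E: 50,400 × 217 × 3 × 2 = 65,620,800 bytes.
Total = 1,962,284,800 bytes = 1.83 GiB.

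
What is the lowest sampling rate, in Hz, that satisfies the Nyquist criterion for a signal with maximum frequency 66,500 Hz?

133,000 Hz

Minimum sample rate = 2 × 66,500 Hz = 133,000 Hz.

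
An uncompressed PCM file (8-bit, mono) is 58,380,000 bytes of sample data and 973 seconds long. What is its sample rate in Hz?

60,000 Hz

Bytes = sample_rate × seconds × bytes_per_sample × channels.
sample_rate = 58,380,000 / (973 × 1 × 1) = 58,380,000 / 973 = 60,000 Hz.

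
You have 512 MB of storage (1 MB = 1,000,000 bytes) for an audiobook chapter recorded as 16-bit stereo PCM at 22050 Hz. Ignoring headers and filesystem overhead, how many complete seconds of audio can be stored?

5,804 seconds

Uncompressed byte rate = 22,050 × 2 × 2 = 88,200 bytes/s.
Capacity = 512 × 1,000,000 = 512,000,000 bytes.
512,000,000 / 88,200 ≈ 5804.99 s → 5,804 seconds.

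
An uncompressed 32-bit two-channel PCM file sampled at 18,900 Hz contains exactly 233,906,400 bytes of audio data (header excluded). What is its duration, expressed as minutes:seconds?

Byte rate = 18,900 × 4 × 2 = 151,200 bytes/s.
Duration = 233,906,400 / 151,200 = 1,547 s.
1,547 s = 25:47.

25:47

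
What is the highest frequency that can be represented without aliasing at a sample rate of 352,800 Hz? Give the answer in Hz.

176,400 Hz

Nyquist frequency = sample rate / 2 = 352,800 / 2 = 176,400 Hz.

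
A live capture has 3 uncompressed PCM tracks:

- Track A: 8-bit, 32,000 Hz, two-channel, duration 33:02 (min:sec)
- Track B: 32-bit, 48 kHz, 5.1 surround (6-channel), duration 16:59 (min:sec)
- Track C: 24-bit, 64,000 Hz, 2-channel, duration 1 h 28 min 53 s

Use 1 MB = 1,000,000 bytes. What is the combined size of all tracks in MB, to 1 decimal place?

3348.6 MB

Track A: 33:02 (min:sec) = 1,982 s; 32,000 × 1,982 × 1 × 2 = 126,848,000 bytes.
Track B: 16:59 (min:sec) = 1,019 s; 48,000 × 1,019 × 4 × 6 = 1,173,888,000 bytes.
Track C: 1 h 28 min 53 s = 5,333 s; 64,000 × 5,333 × 3 × 2 = 2,047,872,000 bytes.
Total = 3,348,608,000 bytes = 3348.6 MB.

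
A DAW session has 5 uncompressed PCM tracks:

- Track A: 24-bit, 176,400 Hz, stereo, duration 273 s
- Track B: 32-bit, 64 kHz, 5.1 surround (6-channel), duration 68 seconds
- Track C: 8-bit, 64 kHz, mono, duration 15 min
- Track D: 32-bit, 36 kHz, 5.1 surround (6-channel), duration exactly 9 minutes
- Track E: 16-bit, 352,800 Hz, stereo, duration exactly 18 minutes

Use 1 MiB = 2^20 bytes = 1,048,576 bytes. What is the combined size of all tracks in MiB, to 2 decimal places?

2328.54 MiB

Track A: 176,400 × 273 × 3 × 2 = 288,943,200 bytes.
Track B: 64,000 × 68 × 4 × 6 = 104,448,000 bytes.
Track C: 15 min = 900 s; 64,000 × 900 × 1 × 1 = 57,600,000 bytes.
Track D: exactly 9 minutes = 540 s; 36,000 × 540 × 4 × 6 = 466,560,000 bytes.
Track E: exactly 18 minutes = 1,080 s; 352,800 × 1,080 × 2 × 2 = 1,524,096,000 bytes.
Total = 2,441,647,200 bytes = 2328.54 MiB.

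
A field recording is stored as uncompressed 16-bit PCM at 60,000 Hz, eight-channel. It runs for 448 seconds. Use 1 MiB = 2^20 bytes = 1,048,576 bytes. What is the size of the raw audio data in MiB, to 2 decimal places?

Bytes = 60,000 samples/s × 448 s × 2 bytes/sample × 8 ch = 430,080,000 bytes.
430,080,000 / 1,048,576 = 410.16 MiB.

410.16 MiB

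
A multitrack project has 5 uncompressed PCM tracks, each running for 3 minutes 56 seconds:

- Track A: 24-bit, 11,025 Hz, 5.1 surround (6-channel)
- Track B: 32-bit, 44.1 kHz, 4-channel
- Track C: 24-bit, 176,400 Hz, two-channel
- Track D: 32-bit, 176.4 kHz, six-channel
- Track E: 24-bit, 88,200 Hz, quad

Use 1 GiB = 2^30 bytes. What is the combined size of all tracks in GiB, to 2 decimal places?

3 minutes 56 seconds = 236 s.
Track A: 11,025 × 236 × 3 × 6 = 46,834,200 bytes.
Track B: 44,100 × 236 × 4 × 4 = 166,521,600 bytes.
Track C: 176,400 × 236 × 3 × 2 = 249,782,400 bytes.
Track D: 176,400 × 236 × 4 × 6 = 999,129,600 bytes.
Track E: 88,200 × 236 × 3 × 4 = 249,782,400 bytes.
Total = 1,712,050,200 bytes = 1.59 GiB.

1.59 GiB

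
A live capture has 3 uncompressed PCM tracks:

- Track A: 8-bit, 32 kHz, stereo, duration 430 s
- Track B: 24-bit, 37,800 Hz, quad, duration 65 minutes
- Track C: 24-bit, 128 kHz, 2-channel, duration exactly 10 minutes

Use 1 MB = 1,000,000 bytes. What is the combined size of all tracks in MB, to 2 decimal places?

Track A: 32,000 × 430 × 1 × 2 = 27,520,000 bytes.
Track B: 65 minutes = 3,900 s; 37,800 × 3,900 × 3 × 4 = 1,769,040,000 bytes.
Track C: exactly 10 minutes = 600 s; 128,000 × 600 × 3 × 2 = 460,800,000 bytes.
Total = 2,257,360,000 bytes = 2257.36 MB.

2257.36 MB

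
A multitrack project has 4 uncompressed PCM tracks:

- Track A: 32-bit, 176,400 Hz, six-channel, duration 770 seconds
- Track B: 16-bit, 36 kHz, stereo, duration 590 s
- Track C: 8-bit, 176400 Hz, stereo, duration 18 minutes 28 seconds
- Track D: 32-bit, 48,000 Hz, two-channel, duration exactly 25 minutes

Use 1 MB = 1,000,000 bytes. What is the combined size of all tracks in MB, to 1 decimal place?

Track A: 176,400 × 770 × 4 × 6 = 3,259,872,000 bytes.
Track B: 36,000 × 590 × 2 × 2 = 84,960,000 bytes.
Track C: 18 minutes 28 seconds = 1,108 s; 176,400 × 1,108 × 1 × 2 = 390,902,400 bytes.
Track D: exactly 25 minutes = 1,500 s; 48,000 × 1,500 × 4 × 2 = 576,000,000 bytes.
Total = 4,311,734,400 bytes = 4311.7 MB.

4311.7 MB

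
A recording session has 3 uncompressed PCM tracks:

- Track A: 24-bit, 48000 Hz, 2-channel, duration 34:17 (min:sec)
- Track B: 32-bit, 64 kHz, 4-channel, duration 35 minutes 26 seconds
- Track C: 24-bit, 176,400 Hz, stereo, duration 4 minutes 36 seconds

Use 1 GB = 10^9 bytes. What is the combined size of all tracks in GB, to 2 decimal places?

Track A: 34:17 (min:sec) = 2,057 s; 48,000 × 2,057 × 3 × 2 = 592,416,000 bytes.
Track B: 35 minutes 26 seconds = 2,126 s; 64,000 × 2,126 × 4 × 4 = 2,177,024,000 bytes.
Track C: 4 minutes 36 seconds = 276 s; 176,400 × 276 × 3 × 2 = 292,118,400 bytes.
Total = 3,061,558,400 bytes = 3.06 GB.

3.06 GB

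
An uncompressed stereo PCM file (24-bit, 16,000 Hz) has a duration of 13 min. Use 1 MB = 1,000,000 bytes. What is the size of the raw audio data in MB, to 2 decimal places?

Duration = 13 min = 780 s.
Bytes = 16,000 samples/s × 780 s × 3 bytes/sample × 2 ch = 74,880,000 bytes.
74,880,000 / 1,000,000 = 74.88 MB.

74.88 MB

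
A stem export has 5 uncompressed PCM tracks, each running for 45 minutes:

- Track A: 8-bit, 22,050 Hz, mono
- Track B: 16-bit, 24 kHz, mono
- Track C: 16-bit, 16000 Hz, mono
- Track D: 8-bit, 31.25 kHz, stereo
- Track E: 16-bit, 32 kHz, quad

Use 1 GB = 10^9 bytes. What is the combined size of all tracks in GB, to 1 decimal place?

45 minutes = 2,700 s.
Track A: 22,050 × 2,700 × 1 × 1 = 59,535,000 bytes.
Track B: 24,000 × 2,700 × 2 × 1 = 129,600,000 bytes.
Track C: 16,000 × 2,700 × 2 × 1 = 86,400,000 bytes.
Track D: 31,250 × 2,700 × 1 × 2 = 168,750,000 bytes.
Track E: 32,000 × 2,700 × 2 × 4 = 691,200,000 bytes.
Total = 1,135,485,000 bytes = 1.1 GB.

1.1 GB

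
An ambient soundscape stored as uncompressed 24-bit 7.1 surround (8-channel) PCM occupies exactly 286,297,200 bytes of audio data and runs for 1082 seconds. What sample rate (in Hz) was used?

Bytes = sample_rate × seconds × bytes_per_sample × channels.
sample_rate = 286,297,200 / (1,082 × 3 × 8) = 286,297,200 / 25,968 = 11,025 Hz.

11,025 Hz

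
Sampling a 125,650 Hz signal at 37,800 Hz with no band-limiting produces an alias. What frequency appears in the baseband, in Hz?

Nyquist = 37,800/2 = 18,900 Hz; 125,650 Hz exceeds it.
Alias = |125,650 − 3×37,800| = |125,650 − 113,400| = 12,250 Hz.

12,250 Hz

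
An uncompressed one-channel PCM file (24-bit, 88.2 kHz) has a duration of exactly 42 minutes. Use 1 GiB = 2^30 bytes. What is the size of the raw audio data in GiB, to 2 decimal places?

0.62 GiB

Duration = exactly 42 minutes = 2,520 s.
Bytes = 88,200 samples/s × 2,520 s × 3 bytes/sample × 1 ch = 666,792,000 bytes.
666,792,000 / 1,073,741,824 = 0.62 GiB.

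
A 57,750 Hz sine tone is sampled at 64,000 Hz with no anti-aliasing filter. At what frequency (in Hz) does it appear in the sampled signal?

Nyquist = 64,000/2 = 32,000 Hz; 57,750 Hz exceeds it.
Alias = |57,750 − 1×64,000| = |57,750 − 64,000| = 6,250 Hz.

6,250 Hz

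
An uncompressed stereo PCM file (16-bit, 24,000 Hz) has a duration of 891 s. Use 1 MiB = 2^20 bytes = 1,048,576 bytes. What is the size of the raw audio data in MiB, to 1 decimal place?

81.6 MiB

Bytes = 24,000 samples/s × 891 s × 2 bytes/sample × 2 ch = 85,536,000 bytes.
85,536,000 / 1,048,576 = 81.6 MiB.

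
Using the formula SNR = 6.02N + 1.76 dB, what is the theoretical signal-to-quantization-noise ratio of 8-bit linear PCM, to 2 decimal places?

49.92 dB

6.02 × 8 + 1.76 = 49.92 dB.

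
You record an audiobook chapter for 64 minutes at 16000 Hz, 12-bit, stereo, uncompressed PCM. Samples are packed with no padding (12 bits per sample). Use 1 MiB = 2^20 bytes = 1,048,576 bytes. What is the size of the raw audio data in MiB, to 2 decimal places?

Duration = 64 minutes = 3,840 s.
Bits = 16,000 × 3,840 × 12 × 2 = 1,474,560,000 bits = 184,320,000 bytes.
184,320,000 / 1,048,576 = 175.78 MiB.

175.78 MiB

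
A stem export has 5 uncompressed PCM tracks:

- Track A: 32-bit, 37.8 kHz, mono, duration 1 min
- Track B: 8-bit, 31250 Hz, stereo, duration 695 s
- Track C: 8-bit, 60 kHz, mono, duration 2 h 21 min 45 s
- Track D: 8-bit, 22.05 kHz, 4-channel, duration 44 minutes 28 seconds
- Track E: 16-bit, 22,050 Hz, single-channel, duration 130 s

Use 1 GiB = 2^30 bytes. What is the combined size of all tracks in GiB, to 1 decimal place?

Track A: 1 min = 60 s; 37,800 × 60 × 4 × 1 = 9,072,000 bytes.
Track B: 31,250 × 695 × 1 × 2 = 43,437,500 bytes.
Track C: 2 h 21 min 45 s = 8,505 s; 60,000 × 8,505 × 1 × 1 = 510,300,000 bytes.
Track D: 44 minutes 28 seconds = 2,668 s; 22,050 × 2,668 × 1 × 4 = 235,317,600 bytes.
Track E: 22,050 × 130 × 2 × 1 = 5,733,000 bytes.
Total = 803,860,100 bytes = 0.7 GiB.

0.7 GiB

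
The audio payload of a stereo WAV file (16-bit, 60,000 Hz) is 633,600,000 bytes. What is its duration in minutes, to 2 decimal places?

44.00 minutes

Byte rate = 60,000 × 2 × 2 = 240,000 bytes/s.
Duration = 633,600,000 / 240,000 = 2,640 s.
2,640 s / 60 = 44.00 minutes.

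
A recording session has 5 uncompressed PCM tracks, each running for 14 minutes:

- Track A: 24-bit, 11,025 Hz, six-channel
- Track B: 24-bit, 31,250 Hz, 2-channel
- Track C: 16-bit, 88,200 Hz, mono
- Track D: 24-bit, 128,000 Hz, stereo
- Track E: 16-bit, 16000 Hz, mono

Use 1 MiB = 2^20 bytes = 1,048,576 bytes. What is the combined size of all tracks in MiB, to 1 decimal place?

1091.4 MiB

14 minutes = 840 s.
Track A: 11,025 × 840 × 3 × 6 = 166,698,000 bytes.
Track B: 31,250 × 840 × 3 × 2 = 157,500,000 bytes.
Track C: 88,200 × 840 × 2 × 1 = 148,176,000 bytes.
Track D: 128,000 × 840 × 3 × 2 = 645,120,000 bytes.
Track E: 16,000 × 840 × 2 × 1 = 26,880,000 bytes.
Total = 1,144,374,000 bytes = 1091.4 MiB.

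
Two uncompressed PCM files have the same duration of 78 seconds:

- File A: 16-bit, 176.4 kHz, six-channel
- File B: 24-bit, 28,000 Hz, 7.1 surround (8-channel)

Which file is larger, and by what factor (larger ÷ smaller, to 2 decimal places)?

File A, by a factor of 3.15

File A: 176,400 × 2 × 6 = 2,116,800 bytes/s.
File B: 28,000 × 3 × 8 = 672,000 bytes/s.
File A is larger; ratio = 165,110,400 / 52,416,000 = 3.15.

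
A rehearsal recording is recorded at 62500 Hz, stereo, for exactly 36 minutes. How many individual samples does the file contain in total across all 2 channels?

270,000,000 samples

exactly 36 minutes = 2,160 s.
62,500 × 2,160 s × 2 ch = 270,000,000 samples.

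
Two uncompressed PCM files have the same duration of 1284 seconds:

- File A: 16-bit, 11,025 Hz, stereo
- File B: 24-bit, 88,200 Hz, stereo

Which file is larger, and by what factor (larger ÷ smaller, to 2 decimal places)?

File A: 11,025 × 2 × 2 = 44,100 bytes/s.
File B: 88,200 × 3 × 2 = 529,200 bytes/s.
File B is larger; ratio = 679,492,800 / 56,624,400 = 12.00.

File B, by a factor of 12.00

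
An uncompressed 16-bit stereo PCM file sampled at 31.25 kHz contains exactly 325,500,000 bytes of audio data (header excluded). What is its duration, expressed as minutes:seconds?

Byte rate = 31,250 × 2 × 2 = 125,000 bytes/s.
Duration = 325,500,000 / 125,000 = 2,604 s.
2,604 s = 43:24.

43:24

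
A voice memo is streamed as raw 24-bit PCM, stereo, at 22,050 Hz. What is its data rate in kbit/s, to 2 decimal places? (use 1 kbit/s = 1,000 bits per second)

1058.40 kbit/s

Bit rate = 22,050 × 24 × 2 = 1,058,400 bits/s.
= 1058.40 kbit/s.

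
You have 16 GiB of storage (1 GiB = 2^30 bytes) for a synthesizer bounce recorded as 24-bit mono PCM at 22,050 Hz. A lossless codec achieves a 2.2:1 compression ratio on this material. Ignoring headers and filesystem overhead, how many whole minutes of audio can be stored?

Uncompressed byte rate = 22,050 × 3 × 1 = 66,150 bytes/s.
After 2.2:1 compression, effective rate ≈ 30068.18 bytes/s.
Capacity = 16 × 1,073,741,824 = 17,179,869,184 bytes.
17,179,869,184 / effective rate ≈ 571363.75 s → 9,522 minutes.

9,522 minutes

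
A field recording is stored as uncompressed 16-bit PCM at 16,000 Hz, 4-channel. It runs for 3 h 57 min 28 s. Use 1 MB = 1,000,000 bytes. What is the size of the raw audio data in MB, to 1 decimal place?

1823.7 MB

Duration = 3 h 57 min 28 s = 14,248 s.
Bytes = 16,000 samples/s × 14,248 s × 2 bytes/sample × 4 ch = 1,823,744,000 bytes.
1,823,744,000 / 1,000,000 = 1823.7 MB.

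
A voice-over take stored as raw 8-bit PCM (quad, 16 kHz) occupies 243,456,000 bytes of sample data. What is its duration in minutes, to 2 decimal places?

Byte rate = 16,000 × 1 × 4 = 64,000 bytes/s.
Duration = 243,456,000 / 64,000 = 3,804 s.
3,804 s / 60 = 63.40 minutes.

63.40 minutes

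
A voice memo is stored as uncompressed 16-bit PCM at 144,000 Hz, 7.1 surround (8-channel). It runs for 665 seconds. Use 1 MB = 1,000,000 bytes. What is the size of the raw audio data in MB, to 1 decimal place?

Bytes = 144,000 samples/s × 665 s × 2 bytes/sample × 8 ch = 1,532,160,000 bytes.
1,532,160,000 / 1,000,000 = 1532.2 MB.

1532.2 MB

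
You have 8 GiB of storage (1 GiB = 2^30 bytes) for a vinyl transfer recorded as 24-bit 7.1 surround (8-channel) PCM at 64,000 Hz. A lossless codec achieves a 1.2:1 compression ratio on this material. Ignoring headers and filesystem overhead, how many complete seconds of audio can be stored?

Uncompressed byte rate = 64,000 × 3 × 8 = 1,536,000 bytes/s.
After 1.2:1 compression, effective rate ≈ 1280000 bytes/s.
Capacity = 8 × 1,073,741,824 = 8,589,934,592 bytes.
8,589,934,592 / effective rate ≈ 6710.89 s → 6,710 seconds.

6,710 seconds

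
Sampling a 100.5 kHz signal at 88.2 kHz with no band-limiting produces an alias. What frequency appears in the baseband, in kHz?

Nyquist = 88,200/2 = 44,100 Hz; 100,500 Hz exceeds it.
Alias = |100,500 − 1×88,200| = |100,500 − 88,200| = 12,300 Hz = 12.3 kHz.

12.3 kHz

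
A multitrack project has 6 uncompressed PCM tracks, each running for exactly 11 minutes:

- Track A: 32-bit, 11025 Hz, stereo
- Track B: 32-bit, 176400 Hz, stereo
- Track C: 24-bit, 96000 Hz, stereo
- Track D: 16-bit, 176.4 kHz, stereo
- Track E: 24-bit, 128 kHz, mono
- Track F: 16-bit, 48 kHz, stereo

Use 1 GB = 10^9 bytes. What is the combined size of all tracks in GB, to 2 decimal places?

2.22 GB

exactly 11 minutes = 660 s.
Track A: 11,025 × 660 × 4 × 2 = 58,212,000 bytes.
Track B: 176,400 × 660 × 4 × 2 = 931,392,000 bytes.
Track C: 96,000 × 660 × 3 × 2 = 380,160,000 bytes.
Track D: 176,400 × 660 × 2 × 2 = 465,696,000 bytes.
Track E: 128,000 × 660 × 3 × 1 = 253,440,000 bytes.
Track F: 48,000 × 660 × 2 × 2 = 126,720,000 bytes.
Total = 2,215,620,000 bytes = 2.22 GB.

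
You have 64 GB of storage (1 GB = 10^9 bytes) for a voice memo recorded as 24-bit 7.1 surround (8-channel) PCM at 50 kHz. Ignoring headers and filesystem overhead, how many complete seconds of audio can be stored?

53,333 seconds

Uncompressed byte rate = 50,000 × 3 × 8 = 1,200,000 bytes/s.
Capacity = 64 × 1,000,000,000 = 64,000,000,000 bytes.
64,000,000,000 / 1,200,000 ≈ 53333.33 s → 53,333 seconds.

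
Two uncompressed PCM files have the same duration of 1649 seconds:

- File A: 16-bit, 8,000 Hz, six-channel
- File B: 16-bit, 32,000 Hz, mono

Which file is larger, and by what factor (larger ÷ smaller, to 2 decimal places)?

File A, by a factor of 1.50

File A: 8,000 × 2 × 6 = 96,000 bytes/s.
File B: 32,000 × 2 × 1 = 64,000 bytes/s.
File A is larger; ratio = 158,304,000 / 105,536,000 = 1.50.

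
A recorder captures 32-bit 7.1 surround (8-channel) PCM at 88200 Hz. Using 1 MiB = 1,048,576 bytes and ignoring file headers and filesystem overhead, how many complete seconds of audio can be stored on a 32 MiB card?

Uncompressed byte rate = 88,200 × 4 × 8 = 2,822,400 bytes/s.
Capacity = 32 × 1,048,576 = 33,554,432 bytes.
33,554,432 / 2,822,400 ≈ 11.89 s → 11 seconds.

11 seconds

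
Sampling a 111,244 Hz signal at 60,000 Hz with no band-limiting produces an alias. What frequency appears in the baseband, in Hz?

Nyquist = 60,000/2 = 30,000 Hz; 111,244 Hz exceeds it.
Alias = |111,244 − 2×60,000| = |111,244 − 120,000| = 8,756 Hz.

8,756 Hz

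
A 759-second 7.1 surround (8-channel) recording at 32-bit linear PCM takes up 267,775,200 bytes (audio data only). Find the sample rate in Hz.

Bytes = sample_rate × seconds × bytes_per_sample × channels.
sample_rate = 267,775,200 / (759 × 4 × 8) = 267,775,200 / 24,288 = 11,025 Hz.

11,025 Hz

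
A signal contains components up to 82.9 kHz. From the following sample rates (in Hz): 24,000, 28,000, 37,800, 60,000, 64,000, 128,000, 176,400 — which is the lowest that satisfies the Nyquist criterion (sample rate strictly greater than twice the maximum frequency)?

Need sample rate > 2 × 82,900 = 165,800 Hz.
Lowest listed rate above 165,800 Hz is 176,400 Hz.

176,400 Hz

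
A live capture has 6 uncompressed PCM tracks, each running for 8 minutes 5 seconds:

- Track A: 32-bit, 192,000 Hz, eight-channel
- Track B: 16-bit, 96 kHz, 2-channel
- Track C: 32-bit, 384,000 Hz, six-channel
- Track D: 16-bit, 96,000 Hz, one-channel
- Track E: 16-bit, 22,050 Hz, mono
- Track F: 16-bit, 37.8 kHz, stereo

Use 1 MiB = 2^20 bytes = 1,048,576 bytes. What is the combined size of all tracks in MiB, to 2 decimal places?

7461.24 MiB

8 minutes 5 seconds = 485 s.
Track A: 192,000 × 485 × 4 × 8 = 2,979,840,000 bytes.
Track B: 96,000 × 485 × 2 × 2 = 186,240,000 bytes.
Track C: 384,000 × 485 × 4 × 6 = 4,469,760,000 bytes.
Track D: 96,000 × 485 × 2 × 1 = 93,120,000 bytes.
Track E: 22,050 × 485 × 2 × 1 = 21,388,500 bytes.
Track F: 37,800 × 485 × 2 × 2 = 73,332,000 bytes.
Total = 7,823,680,500 bytes = 7461.24 MiB.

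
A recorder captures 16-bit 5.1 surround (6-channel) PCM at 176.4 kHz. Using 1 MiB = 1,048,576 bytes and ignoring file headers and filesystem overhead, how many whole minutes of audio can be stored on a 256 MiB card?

2 minutes

Uncompressed byte rate = 176,400 × 2 × 6 = 2,116,800 bytes/s.
Capacity = 256 × 1,048,576 = 268,435,456 bytes.
268,435,456 / 2,116,800 ≈ 126.81 s → 2 minutes.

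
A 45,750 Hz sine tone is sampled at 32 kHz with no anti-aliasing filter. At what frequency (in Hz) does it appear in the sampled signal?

13,750 Hz

Nyquist = 32,000/2 = 16,000 Hz; 45,750 Hz exceeds it.
Alias = |45,750 − 1×32,000| = |45,750 − 32,000| = 13,750 Hz.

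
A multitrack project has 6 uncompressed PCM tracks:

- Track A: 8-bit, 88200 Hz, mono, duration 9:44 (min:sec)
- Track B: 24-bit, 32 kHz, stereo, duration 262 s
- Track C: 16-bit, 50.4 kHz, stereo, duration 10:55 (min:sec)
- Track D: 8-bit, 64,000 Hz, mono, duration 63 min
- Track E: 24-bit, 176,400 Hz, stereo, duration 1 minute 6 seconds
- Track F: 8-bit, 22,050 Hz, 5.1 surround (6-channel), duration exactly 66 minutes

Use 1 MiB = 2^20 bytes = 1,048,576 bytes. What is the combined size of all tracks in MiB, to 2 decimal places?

1020.00 MiB

Track A: 9:44 (min:sec) = 584 s; 88,200 × 584 × 1 × 1 = 51,508,800 bytes.
Track B: 32,000 × 262 × 3 × 2 = 50,304,000 bytes.
Track C: 10:55 (min:sec) = 655 s; 50,400 × 655 × 2 × 2 = 132,048,000 bytes.
Track D: 63 min = 3,780 s; 64,000 × 3,780 × 1 × 1 = 241,920,000 bytes.
Track E: 1 minute 6 seconds = 66 s; 176,400 × 66 × 3 × 2 = 69,854,400 bytes.
Track F: exactly 66 minutes = 3,960 s; 22,050 × 3,960 × 1 × 6 = 523,908,000 bytes.
Total = 1,069,543,200 bytes = 1020.00 MiB.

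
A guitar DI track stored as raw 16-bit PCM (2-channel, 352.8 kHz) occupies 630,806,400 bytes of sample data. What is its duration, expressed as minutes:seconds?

Byte rate = 352,800 × 2 × 2 = 1,411,200 bytes/s.
Duration = 630,806,400 / 1,411,200 = 447 s.
447 s = 7:27.

7:27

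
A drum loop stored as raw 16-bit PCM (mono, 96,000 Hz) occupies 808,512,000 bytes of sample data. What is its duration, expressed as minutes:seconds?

70:11

Byte rate = 96,000 × 2 × 1 = 192,000 bytes/s.
Duration = 808,512,000 / 192,000 = 4,211 s.
4,211 s = 70:11.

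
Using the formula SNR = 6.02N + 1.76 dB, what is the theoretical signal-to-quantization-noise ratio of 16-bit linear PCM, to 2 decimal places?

6.02 × 16 + 1.76 = 98.08 dB.

98.08 dB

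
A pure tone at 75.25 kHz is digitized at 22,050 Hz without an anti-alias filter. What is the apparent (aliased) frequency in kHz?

9.1 kHz

Nyquist = 22,050/2 = 11,025 Hz; 75,250 Hz exceeds it.
Alias = |75,250 − 3×22,050| = |75,250 − 66,150| = 9,100 Hz = 9.1 kHz.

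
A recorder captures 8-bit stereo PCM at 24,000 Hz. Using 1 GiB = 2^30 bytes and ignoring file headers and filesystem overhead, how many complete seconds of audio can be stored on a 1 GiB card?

22,369 seconds

Uncompressed byte rate = 24,000 × 1 × 2 = 48,000 bytes/s.
Capacity = 1 × 1,073,741,824 = 1,073,741,824 bytes.
1,073,741,824 / 48,000 ≈ 22369.62 s → 22,369 seconds.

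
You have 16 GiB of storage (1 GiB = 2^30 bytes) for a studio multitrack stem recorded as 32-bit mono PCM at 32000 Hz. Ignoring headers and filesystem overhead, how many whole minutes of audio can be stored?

2,236 minutes

Uncompressed byte rate = 32,000 × 4 × 1 = 128,000 bytes/s.
Capacity = 16 × 1,073,741,824 = 17,179,869,184 bytes.
17,179,869,184 / 128,000 ≈ 134217.73 s → 2,236 minutes.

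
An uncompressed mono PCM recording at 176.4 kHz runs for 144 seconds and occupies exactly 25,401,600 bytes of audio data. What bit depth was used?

Bytes per sample = 25,401,600 / (176,400 × 144 × 1) = 25,401,600 / 25,401,600 = 1.
Bit depth = 1 × 8 = 8 bits.

8 bits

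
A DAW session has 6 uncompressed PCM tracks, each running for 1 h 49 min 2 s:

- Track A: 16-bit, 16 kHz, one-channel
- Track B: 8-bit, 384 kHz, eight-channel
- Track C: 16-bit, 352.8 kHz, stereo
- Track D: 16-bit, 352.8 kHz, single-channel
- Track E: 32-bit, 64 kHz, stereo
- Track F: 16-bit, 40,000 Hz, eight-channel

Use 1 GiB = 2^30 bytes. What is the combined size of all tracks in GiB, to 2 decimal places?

1 h 49 min 2 s = 6,542 s.
Track A: 16,000 × 6,542 × 2 × 1 = 209,344,000 bytes.
Track B: 384,000 × 6,542 × 1 × 8 = 20,097,024,000 bytes.
Track C: 352,800 × 6,542 × 2 × 2 = 9,232,070,400 bytes.
Track D: 352,800 × 6,542 × 2 × 1 = 4,616,035,200 bytes.
Track E: 64,000 × 6,542 × 4 × 2 = 3,349,504,000 bytes.
Track F: 40,000 × 6,542 × 2 × 8 = 4,186,880,000 bytes.
Total = 41,690,857,600 bytes = 38.83 GiB.

38.83 GiB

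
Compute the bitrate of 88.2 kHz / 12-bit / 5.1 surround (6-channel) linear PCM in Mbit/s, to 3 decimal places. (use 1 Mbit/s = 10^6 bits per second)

Bit rate = 88,200 × 12 × 6 = 6,350,400 bits/s.
= 6.350 Mbit/s.

6.350 Mbit/s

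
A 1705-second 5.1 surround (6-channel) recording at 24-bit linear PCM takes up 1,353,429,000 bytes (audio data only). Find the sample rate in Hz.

44,100 Hz

Bytes = sample_rate × seconds × bytes_per_sample × channels.
sample_rate = 1,353,429,000 / (1,705 × 3 × 6) = 1,353,429,000 / 30,690 = 44,100 Hz.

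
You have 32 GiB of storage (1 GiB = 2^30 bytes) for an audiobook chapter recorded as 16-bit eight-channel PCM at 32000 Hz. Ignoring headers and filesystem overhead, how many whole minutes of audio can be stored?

1,118 minutes

Uncompressed byte rate = 32,000 × 2 × 8 = 512,000 bytes/s.
Capacity = 32 × 1,073,741,824 = 34,359,738,368 bytes.
34,359,738,368 / 512,000 ≈ 67108.86 s → 1,118 minutes.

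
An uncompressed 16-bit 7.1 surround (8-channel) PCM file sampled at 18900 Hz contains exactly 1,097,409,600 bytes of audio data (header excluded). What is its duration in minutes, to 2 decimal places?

Byte rate = 18,900 × 2 × 8 = 302,400 bytes/s.
Duration = 1,097,409,600 / 302,400 = 3,629 s.
3,629 s / 60 = 60.48 minutes.

60.48 minutes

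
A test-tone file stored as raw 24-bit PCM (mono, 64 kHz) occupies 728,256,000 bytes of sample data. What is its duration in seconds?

Byte rate = 64,000 × 3 × 1 = 192,000 bytes/s.
Duration = 728,256,000 / 192,000 = 3,793 s.

3,793 seconds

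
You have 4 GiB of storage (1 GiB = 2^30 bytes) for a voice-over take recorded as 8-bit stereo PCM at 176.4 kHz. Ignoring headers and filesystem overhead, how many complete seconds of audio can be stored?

12,173 seconds

Uncompressed byte rate = 176,400 × 1 × 2 = 352,800 bytes/s.
Capacity = 4 × 1,073,741,824 = 4,294,967,296 bytes.
4,294,967,296 / 352,800 ≈ 12173.94 s → 12,173 seconds.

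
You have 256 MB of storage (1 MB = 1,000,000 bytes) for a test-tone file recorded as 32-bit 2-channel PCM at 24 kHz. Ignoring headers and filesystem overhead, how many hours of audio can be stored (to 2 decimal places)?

Uncompressed byte rate = 24,000 × 4 × 2 = 192,000 bytes/s.
Capacity = 256 × 1,000,000 = 256,000,000 bytes.
256,000,000 / 192,000 ≈ 1333.33 s → 0.37 hours.

0.37 hours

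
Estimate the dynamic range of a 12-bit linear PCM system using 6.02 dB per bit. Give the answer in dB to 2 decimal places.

72.24 dB

12 × 6.02 = 72.24 dB.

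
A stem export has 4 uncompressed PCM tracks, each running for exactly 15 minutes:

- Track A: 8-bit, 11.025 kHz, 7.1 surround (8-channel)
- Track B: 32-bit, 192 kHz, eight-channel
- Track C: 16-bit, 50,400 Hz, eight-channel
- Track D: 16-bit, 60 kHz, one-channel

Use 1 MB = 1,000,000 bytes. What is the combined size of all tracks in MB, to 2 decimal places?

exactly 15 minutes = 900 s.
Track A: 11,025 × 900 × 1 × 8 = 79,380,000 bytes.
Track B: 192,000 × 900 × 4 × 8 = 5,529,600,000 bytes.
Track C: 50,400 × 900 × 2 × 8 = 725,760,000 bytes.
Track D: 60,000 × 900 × 2 × 1 = 108,000,000 bytes.
Total = 6,442,740,000 bytes = 6442.74 MB.

6442.74 MB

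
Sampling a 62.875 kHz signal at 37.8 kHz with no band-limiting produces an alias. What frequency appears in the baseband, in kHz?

Nyquist = 37,800/2 = 18,900 Hz; 62,875 Hz exceeds it.
Alias = |62,875 − 2×37,800| = |62,875 − 75,600| = 12,725 Hz = 12.725 kHz.

12.725 kHz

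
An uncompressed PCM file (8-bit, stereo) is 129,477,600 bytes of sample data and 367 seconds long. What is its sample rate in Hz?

Bytes = sample_rate × seconds × bytes_per_sample × channels.
sample_rate = 129,477,600 / (367 × 1 × 2) = 129,477,600 / 734 = 176,400 Hz.

176,400 Hz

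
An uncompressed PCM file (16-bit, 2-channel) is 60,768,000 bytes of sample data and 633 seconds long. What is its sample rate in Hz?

Bytes = sample_rate × seconds × bytes_per_sample × channels.
sample_rate = 60,768,000 / (633 × 2 × 2) = 60,768,000 / 2,532 = 24,000 Hz.

24,000 Hz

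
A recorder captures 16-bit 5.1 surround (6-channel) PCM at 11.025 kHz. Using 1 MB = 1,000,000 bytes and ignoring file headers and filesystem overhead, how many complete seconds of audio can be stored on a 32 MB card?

Uncompressed byte rate = 11,025 × 2 × 6 = 132,300 bytes/s.
Capacity = 32 × 1,000,000 = 32,000,000 bytes.
32,000,000 / 132,300 ≈ 241.87 s → 241 seconds.

241 seconds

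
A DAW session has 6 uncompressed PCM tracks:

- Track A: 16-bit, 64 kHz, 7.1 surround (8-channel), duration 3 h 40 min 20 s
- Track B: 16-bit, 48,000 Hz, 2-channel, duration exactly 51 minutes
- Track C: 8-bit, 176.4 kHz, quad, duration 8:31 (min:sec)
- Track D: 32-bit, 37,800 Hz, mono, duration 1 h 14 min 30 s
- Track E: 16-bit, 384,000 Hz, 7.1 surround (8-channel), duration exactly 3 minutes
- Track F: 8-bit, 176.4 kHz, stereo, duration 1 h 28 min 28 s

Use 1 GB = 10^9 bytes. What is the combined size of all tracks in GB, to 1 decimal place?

Track A: 3 h 40 min 20 s = 13,220 s; 64,000 × 13,220 × 2 × 8 = 13,537,280,000 bytes.
Track B: exactly 51 minutes = 3,060 s; 48,000 × 3,060 × 2 × 2 = 587,520,000 bytes.
Track C: 8:31 (min:sec) = 511 s; 176,400 × 511 × 1 × 4 = 360,561,600 bytes.
Track D: 1 h 14 min 30 s = 4,470 s; 37,800 × 4,470 × 4 × 1 = 675,864,000 bytes.
Track E: exactly 3 minutes = 180 s; 384,000 × 180 × 2 × 8 = 1,105,920,000 bytes.
Track F: 1 h 28 min 28 s = 5,308 s; 176,400 × 5,308 × 1 × 2 = 1,872,662,400 bytes.
Total = 18,139,808,000 bytes = 18.1 GB.

18.1 GB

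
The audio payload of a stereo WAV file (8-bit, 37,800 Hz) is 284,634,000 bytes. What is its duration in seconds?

3,765 seconds

Byte rate = 37,800 × 1 × 2 = 75,600 bytes/s.
Duration = 284,634,000 / 75,600 = 3,765 s.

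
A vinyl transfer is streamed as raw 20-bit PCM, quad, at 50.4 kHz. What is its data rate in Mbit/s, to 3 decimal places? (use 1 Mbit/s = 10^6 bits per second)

Bit rate = 50,400 × 20 × 4 = 4,032,000 bits/s.
= 4.032 Mbit/s.

4.032 Mbit/s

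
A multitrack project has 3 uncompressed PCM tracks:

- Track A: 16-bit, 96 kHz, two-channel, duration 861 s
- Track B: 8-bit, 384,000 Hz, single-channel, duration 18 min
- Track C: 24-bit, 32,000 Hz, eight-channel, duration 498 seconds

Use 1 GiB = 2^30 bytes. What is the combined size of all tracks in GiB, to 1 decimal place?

1.1 GiB

Track A: 96,000 × 861 × 2 × 2 = 330,624,000 bytes.
Track B: 18 min = 1,080 s; 384,000 × 1,080 × 1 × 1 = 414,720,000 bytes.
Track C: 32,000 × 498 × 3 × 8 = 382,464,000 bytes.
Total = 1,127,808,000 bytes = 1.1 GiB.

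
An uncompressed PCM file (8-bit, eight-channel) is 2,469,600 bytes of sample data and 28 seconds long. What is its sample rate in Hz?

11,025 Hz

Bytes = sample_rate × seconds × bytes_per_sample × channels.
sample_rate = 2,469,600 / (28 × 1 × 8) = 2,469,600 / 224 = 11,025 Hz.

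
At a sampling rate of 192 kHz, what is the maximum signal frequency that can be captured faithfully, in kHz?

Nyquist frequency = sample rate / 2 = 192,000 / 2 = 96 kHz.

96 kHz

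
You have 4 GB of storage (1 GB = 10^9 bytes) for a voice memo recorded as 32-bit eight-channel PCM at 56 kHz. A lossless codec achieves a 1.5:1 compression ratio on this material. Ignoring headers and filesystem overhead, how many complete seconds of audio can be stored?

3,348 seconds

Uncompressed byte rate = 56,000 × 4 × 8 = 1,792,000 bytes/s.
After 1.5:1 compression, effective rate ≈ 1194666.67 bytes/s.
Capacity = 4 × 1,000,000,000 = 4,000,000,000 bytes.
4,000,000,000 / effective rate ≈ 3348.21 s → 3,348 seconds.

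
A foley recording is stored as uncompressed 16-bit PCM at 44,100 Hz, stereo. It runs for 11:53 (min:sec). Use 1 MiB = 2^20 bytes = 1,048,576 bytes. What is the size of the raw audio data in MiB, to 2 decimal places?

119.95 MiB

Duration = 11:53 (min:sec) = 713 s.
Bytes = 44,100 samples/s × 713 s × 2 bytes/sample × 2 ch = 125,773,200 bytes.
125,773,200 / 1,048,576 = 119.95 MiB.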